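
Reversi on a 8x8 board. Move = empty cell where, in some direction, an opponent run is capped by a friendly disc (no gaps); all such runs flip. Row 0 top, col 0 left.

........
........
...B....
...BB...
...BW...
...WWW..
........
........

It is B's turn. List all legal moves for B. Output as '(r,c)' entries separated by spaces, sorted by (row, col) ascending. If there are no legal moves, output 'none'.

(3,5): no bracket -> illegal
(4,2): no bracket -> illegal
(4,5): flips 1 -> legal
(4,6): no bracket -> illegal
(5,2): no bracket -> illegal
(5,6): no bracket -> illegal
(6,2): no bracket -> illegal
(6,3): flips 1 -> legal
(6,4): flips 2 -> legal
(6,5): flips 1 -> legal
(6,6): flips 2 -> legal

Answer: (4,5) (6,3) (6,4) (6,5) (6,6)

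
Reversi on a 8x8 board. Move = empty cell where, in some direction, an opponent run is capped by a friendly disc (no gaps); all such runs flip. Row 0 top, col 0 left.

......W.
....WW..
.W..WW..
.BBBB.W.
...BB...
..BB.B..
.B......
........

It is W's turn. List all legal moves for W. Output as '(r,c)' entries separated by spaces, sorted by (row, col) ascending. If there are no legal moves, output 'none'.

(2,0): no bracket -> illegal
(2,2): no bracket -> illegal
(2,3): no bracket -> illegal
(3,0): no bracket -> illegal
(3,5): no bracket -> illegal
(4,0): no bracket -> illegal
(4,1): flips 1 -> legal
(4,2): flips 1 -> legal
(4,5): no bracket -> illegal
(4,6): no bracket -> illegal
(5,0): no bracket -> illegal
(5,1): no bracket -> illegal
(5,4): flips 4 -> legal
(5,6): no bracket -> illegal
(6,0): no bracket -> illegal
(6,2): no bracket -> illegal
(6,3): no bracket -> illegal
(6,4): no bracket -> illegal
(6,5): no bracket -> illegal
(6,6): no bracket -> illegal
(7,0): flips 4 -> legal
(7,1): no bracket -> illegal
(7,2): no bracket -> illegal

Answer: (4,1) (4,2) (5,4) (7,0)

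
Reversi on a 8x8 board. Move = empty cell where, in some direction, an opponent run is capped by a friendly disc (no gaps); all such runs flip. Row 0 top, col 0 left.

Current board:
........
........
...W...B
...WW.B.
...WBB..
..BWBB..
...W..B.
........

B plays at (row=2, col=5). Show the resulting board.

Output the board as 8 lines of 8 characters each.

Place B at (2,5); scan 8 dirs for brackets.
Dir NW: first cell '.' (not opp) -> no flip
Dir N: first cell '.' (not opp) -> no flip
Dir NE: first cell '.' (not opp) -> no flip
Dir W: first cell '.' (not opp) -> no flip
Dir E: first cell '.' (not opp) -> no flip
Dir SW: opp run (3,4) (4,3) capped by B -> flip
Dir S: first cell '.' (not opp) -> no flip
Dir SE: first cell 'B' (not opp) -> no flip
All flips: (3,4) (4,3)

Answer: ........
........
...W.B.B
...WB.B.
...BBB..
..BWBB..
...W..B.
........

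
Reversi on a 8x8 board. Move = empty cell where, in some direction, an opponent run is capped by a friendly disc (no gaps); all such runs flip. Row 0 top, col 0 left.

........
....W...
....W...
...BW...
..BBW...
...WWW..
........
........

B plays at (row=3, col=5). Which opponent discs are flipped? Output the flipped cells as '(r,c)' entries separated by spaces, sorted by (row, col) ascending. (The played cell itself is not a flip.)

Dir NW: opp run (2,4), next='.' -> no flip
Dir N: first cell '.' (not opp) -> no flip
Dir NE: first cell '.' (not opp) -> no flip
Dir W: opp run (3,4) capped by B -> flip
Dir E: first cell '.' (not opp) -> no flip
Dir SW: opp run (4,4) (5,3), next='.' -> no flip
Dir S: first cell '.' (not opp) -> no flip
Dir SE: first cell '.' (not opp) -> no flip

Answer: (3,4)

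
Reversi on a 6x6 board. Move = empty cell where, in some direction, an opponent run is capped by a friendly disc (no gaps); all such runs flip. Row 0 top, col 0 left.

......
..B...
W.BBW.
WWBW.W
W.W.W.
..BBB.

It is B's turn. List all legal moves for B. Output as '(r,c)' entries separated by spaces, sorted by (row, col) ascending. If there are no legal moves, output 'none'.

Answer: (2,5) (3,4) (4,3) (5,5)

Derivation:
(1,0): no bracket -> illegal
(1,1): no bracket -> illegal
(1,3): no bracket -> illegal
(1,4): no bracket -> illegal
(1,5): no bracket -> illegal
(2,1): no bracket -> illegal
(2,5): flips 1 -> legal
(3,4): flips 2 -> legal
(4,1): no bracket -> illegal
(4,3): flips 1 -> legal
(4,5): no bracket -> illegal
(5,0): no bracket -> illegal
(5,1): no bracket -> illegal
(5,5): flips 2 -> legal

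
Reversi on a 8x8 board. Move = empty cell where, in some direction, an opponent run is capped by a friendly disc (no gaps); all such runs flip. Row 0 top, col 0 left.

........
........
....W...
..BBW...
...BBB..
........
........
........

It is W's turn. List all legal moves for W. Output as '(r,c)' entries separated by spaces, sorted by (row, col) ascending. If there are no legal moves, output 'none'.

(2,1): no bracket -> illegal
(2,2): no bracket -> illegal
(2,3): no bracket -> illegal
(3,1): flips 2 -> legal
(3,5): no bracket -> illegal
(3,6): no bracket -> illegal
(4,1): no bracket -> illegal
(4,2): flips 1 -> legal
(4,6): no bracket -> illegal
(5,2): flips 1 -> legal
(5,3): no bracket -> illegal
(5,4): flips 1 -> legal
(5,5): no bracket -> illegal
(5,6): flips 1 -> legal

Answer: (3,1) (4,2) (5,2) (5,4) (5,6)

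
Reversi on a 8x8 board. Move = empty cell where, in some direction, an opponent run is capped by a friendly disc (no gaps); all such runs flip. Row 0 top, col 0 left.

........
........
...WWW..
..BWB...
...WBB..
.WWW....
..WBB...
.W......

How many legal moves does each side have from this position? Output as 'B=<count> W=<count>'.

-- B to move --
(1,2): flips 1 -> legal
(1,3): flips 4 -> legal
(1,4): flips 2 -> legal
(1,5): no bracket -> illegal
(1,6): flips 1 -> legal
(2,2): flips 1 -> legal
(2,6): no bracket -> illegal
(3,5): no bracket -> illegal
(3,6): no bracket -> illegal
(4,0): no bracket -> illegal
(4,1): flips 1 -> legal
(4,2): flips 2 -> legal
(5,0): no bracket -> illegal
(5,4): flips 1 -> legal
(6,0): no bracket -> illegal
(6,1): flips 3 -> legal
(7,0): no bracket -> illegal
(7,2): no bracket -> illegal
(7,3): no bracket -> illegal
B mobility = 9
-- W to move --
(2,1): flips 1 -> legal
(2,2): no bracket -> illegal
(3,1): flips 1 -> legal
(3,5): flips 2 -> legal
(3,6): no bracket -> illegal
(4,1): flips 1 -> legal
(4,2): no bracket -> illegal
(4,6): flips 2 -> legal
(5,4): flips 2 -> legal
(5,5): flips 1 -> legal
(5,6): flips 2 -> legal
(6,5): flips 2 -> legal
(7,2): no bracket -> illegal
(7,3): flips 1 -> legal
(7,4): flips 1 -> legal
(7,5): flips 1 -> legal
W mobility = 12

Answer: B=9 W=12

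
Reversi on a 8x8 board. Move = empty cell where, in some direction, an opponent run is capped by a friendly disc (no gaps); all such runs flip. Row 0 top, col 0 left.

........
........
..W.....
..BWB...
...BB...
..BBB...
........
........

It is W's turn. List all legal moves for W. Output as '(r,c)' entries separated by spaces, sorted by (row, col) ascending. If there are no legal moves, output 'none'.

(2,1): no bracket -> illegal
(2,3): no bracket -> illegal
(2,4): no bracket -> illegal
(2,5): no bracket -> illegal
(3,1): flips 1 -> legal
(3,5): flips 1 -> legal
(4,1): no bracket -> illegal
(4,2): flips 1 -> legal
(4,5): no bracket -> illegal
(5,1): no bracket -> illegal
(5,5): flips 1 -> legal
(6,1): no bracket -> illegal
(6,2): no bracket -> illegal
(6,3): flips 2 -> legal
(6,4): no bracket -> illegal
(6,5): no bracket -> illegal

Answer: (3,1) (3,5) (4,2) (5,5) (6,3)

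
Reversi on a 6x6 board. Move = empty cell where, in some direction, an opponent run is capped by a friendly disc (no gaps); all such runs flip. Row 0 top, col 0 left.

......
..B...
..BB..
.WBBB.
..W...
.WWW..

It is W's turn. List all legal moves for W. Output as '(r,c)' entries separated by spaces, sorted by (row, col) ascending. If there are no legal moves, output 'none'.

(0,1): no bracket -> illegal
(0,2): flips 3 -> legal
(0,3): no bracket -> illegal
(1,1): no bracket -> illegal
(1,3): flips 1 -> legal
(1,4): no bracket -> illegal
(2,1): no bracket -> illegal
(2,4): flips 1 -> legal
(2,5): no bracket -> illegal
(3,5): flips 3 -> legal
(4,1): no bracket -> illegal
(4,3): no bracket -> illegal
(4,4): no bracket -> illegal
(4,5): no bracket -> illegal

Answer: (0,2) (1,3) (2,4) (3,5)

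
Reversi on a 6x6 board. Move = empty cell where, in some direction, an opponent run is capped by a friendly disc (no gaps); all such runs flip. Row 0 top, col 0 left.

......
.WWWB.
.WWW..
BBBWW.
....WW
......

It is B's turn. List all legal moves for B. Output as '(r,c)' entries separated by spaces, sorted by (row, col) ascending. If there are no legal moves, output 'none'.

(0,0): no bracket -> illegal
(0,1): flips 2 -> legal
(0,2): flips 2 -> legal
(0,3): flips 2 -> legal
(0,4): flips 2 -> legal
(1,0): flips 4 -> legal
(2,0): no bracket -> illegal
(2,4): no bracket -> illegal
(2,5): no bracket -> illegal
(3,5): flips 2 -> legal
(4,2): no bracket -> illegal
(4,3): no bracket -> illegal
(5,3): no bracket -> illegal
(5,4): no bracket -> illegal
(5,5): no bracket -> illegal

Answer: (0,1) (0,2) (0,3) (0,4) (1,0) (3,5)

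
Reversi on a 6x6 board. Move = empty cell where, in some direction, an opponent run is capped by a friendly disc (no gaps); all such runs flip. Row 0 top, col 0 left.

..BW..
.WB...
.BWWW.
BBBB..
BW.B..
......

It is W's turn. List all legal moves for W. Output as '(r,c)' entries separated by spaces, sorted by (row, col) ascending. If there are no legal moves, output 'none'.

Answer: (0,1) (1,3) (2,0) (4,2) (4,4) (5,3)

Derivation:
(0,1): flips 2 -> legal
(1,0): no bracket -> illegal
(1,3): flips 1 -> legal
(2,0): flips 1 -> legal
(3,4): no bracket -> illegal
(4,2): flips 2 -> legal
(4,4): flips 1 -> legal
(5,0): no bracket -> illegal
(5,1): no bracket -> illegal
(5,2): no bracket -> illegal
(5,3): flips 2 -> legal
(5,4): no bracket -> illegal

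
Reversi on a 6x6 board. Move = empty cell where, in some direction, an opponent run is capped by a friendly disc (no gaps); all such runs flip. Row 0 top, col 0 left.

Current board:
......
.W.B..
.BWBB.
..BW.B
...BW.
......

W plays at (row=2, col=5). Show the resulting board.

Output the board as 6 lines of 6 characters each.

Answer: ......
.W.B..
.BWWWW
..BW.B
...BW.
......

Derivation:
Place W at (2,5); scan 8 dirs for brackets.
Dir NW: first cell '.' (not opp) -> no flip
Dir N: first cell '.' (not opp) -> no flip
Dir NE: edge -> no flip
Dir W: opp run (2,4) (2,3) capped by W -> flip
Dir E: edge -> no flip
Dir SW: first cell '.' (not opp) -> no flip
Dir S: opp run (3,5), next='.' -> no flip
Dir SE: edge -> no flip
All flips: (2,3) (2,4)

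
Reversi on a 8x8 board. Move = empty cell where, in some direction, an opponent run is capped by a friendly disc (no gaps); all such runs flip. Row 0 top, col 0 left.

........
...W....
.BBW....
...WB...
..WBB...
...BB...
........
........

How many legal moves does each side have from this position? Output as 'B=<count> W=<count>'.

Answer: B=7 W=8

Derivation:
-- B to move --
(0,2): no bracket -> illegal
(0,3): flips 3 -> legal
(0,4): flips 1 -> legal
(1,2): flips 1 -> legal
(1,4): no bracket -> illegal
(2,4): flips 1 -> legal
(3,1): flips 1 -> legal
(3,2): flips 1 -> legal
(4,1): flips 1 -> legal
(5,1): no bracket -> illegal
(5,2): no bracket -> illegal
B mobility = 7
-- W to move --
(1,0): no bracket -> illegal
(1,1): flips 1 -> legal
(1,2): no bracket -> illegal
(2,0): flips 2 -> legal
(2,4): no bracket -> illegal
(2,5): no bracket -> illegal
(3,0): no bracket -> illegal
(3,1): flips 1 -> legal
(3,2): no bracket -> illegal
(3,5): flips 1 -> legal
(4,5): flips 3 -> legal
(5,2): no bracket -> illegal
(5,5): flips 1 -> legal
(6,2): no bracket -> illegal
(6,3): flips 2 -> legal
(6,4): flips 1 -> legal
(6,5): no bracket -> illegal
W mobility = 8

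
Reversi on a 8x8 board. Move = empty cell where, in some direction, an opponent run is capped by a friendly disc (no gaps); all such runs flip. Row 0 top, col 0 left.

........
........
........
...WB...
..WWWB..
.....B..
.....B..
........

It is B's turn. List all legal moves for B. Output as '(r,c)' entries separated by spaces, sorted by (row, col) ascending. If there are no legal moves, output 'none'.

Answer: (2,2) (3,2) (4,1) (5,2) (5,4)

Derivation:
(2,2): flips 2 -> legal
(2,3): no bracket -> illegal
(2,4): no bracket -> illegal
(3,1): no bracket -> illegal
(3,2): flips 1 -> legal
(3,5): no bracket -> illegal
(4,1): flips 3 -> legal
(5,1): no bracket -> illegal
(5,2): flips 1 -> legal
(5,3): no bracket -> illegal
(5,4): flips 1 -> legal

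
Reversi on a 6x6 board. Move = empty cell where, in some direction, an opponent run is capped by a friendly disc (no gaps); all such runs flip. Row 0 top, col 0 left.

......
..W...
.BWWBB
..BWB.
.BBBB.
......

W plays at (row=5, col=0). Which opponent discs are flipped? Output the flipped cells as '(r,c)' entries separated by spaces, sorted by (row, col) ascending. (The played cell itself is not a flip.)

Answer: (3,2) (4,1)

Derivation:
Dir NW: edge -> no flip
Dir N: first cell '.' (not opp) -> no flip
Dir NE: opp run (4,1) (3,2) capped by W -> flip
Dir W: edge -> no flip
Dir E: first cell '.' (not opp) -> no flip
Dir SW: edge -> no flip
Dir S: edge -> no flip
Dir SE: edge -> no flip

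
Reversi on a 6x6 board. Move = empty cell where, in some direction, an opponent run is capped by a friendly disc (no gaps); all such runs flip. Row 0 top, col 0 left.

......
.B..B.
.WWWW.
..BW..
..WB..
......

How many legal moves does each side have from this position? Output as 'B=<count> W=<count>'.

Answer: B=8 W=9

Derivation:
-- B to move --
(1,0): flips 1 -> legal
(1,2): flips 1 -> legal
(1,3): flips 2 -> legal
(1,5): no bracket -> illegal
(2,0): no bracket -> illegal
(2,5): no bracket -> illegal
(3,0): no bracket -> illegal
(3,1): flips 1 -> legal
(3,4): flips 2 -> legal
(3,5): no bracket -> illegal
(4,1): flips 1 -> legal
(4,4): flips 2 -> legal
(5,1): no bracket -> illegal
(5,2): flips 1 -> legal
(5,3): no bracket -> illegal
B mobility = 8
-- W to move --
(0,0): flips 1 -> legal
(0,1): flips 1 -> legal
(0,2): no bracket -> illegal
(0,3): no bracket -> illegal
(0,4): flips 1 -> legal
(0,5): flips 1 -> legal
(1,0): no bracket -> illegal
(1,2): no bracket -> illegal
(1,3): no bracket -> illegal
(1,5): no bracket -> illegal
(2,0): no bracket -> illegal
(2,5): no bracket -> illegal
(3,1): flips 1 -> legal
(3,4): no bracket -> illegal
(4,1): flips 1 -> legal
(4,4): flips 1 -> legal
(5,2): no bracket -> illegal
(5,3): flips 1 -> legal
(5,4): flips 2 -> legal
W mobility = 9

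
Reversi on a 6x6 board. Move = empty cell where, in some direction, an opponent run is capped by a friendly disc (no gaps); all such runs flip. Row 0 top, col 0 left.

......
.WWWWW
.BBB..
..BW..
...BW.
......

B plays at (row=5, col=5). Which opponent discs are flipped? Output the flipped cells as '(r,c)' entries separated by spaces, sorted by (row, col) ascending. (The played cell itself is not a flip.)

Answer: (3,3) (4,4)

Derivation:
Dir NW: opp run (4,4) (3,3) capped by B -> flip
Dir N: first cell '.' (not opp) -> no flip
Dir NE: edge -> no flip
Dir W: first cell '.' (not opp) -> no flip
Dir E: edge -> no flip
Dir SW: edge -> no flip
Dir S: edge -> no flip
Dir SE: edge -> no flip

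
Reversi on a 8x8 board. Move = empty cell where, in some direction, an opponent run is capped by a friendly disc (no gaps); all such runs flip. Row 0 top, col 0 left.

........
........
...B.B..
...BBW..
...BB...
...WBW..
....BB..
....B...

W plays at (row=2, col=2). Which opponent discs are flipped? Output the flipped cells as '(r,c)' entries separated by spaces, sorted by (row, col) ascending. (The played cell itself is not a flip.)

Dir NW: first cell '.' (not opp) -> no flip
Dir N: first cell '.' (not opp) -> no flip
Dir NE: first cell '.' (not opp) -> no flip
Dir W: first cell '.' (not opp) -> no flip
Dir E: opp run (2,3), next='.' -> no flip
Dir SW: first cell '.' (not opp) -> no flip
Dir S: first cell '.' (not opp) -> no flip
Dir SE: opp run (3,3) (4,4) capped by W -> flip

Answer: (3,3) (4,4)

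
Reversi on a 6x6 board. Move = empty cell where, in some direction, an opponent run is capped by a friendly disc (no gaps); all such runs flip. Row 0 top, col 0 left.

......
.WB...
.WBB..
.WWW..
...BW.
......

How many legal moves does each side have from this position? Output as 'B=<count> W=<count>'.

Answer: B=9 W=8

Derivation:
-- B to move --
(0,0): flips 1 -> legal
(0,1): no bracket -> illegal
(0,2): no bracket -> illegal
(1,0): flips 3 -> legal
(2,0): flips 1 -> legal
(2,4): no bracket -> illegal
(3,0): flips 1 -> legal
(3,4): no bracket -> illegal
(3,5): no bracket -> illegal
(4,0): flips 1 -> legal
(4,1): flips 1 -> legal
(4,2): flips 1 -> legal
(4,5): flips 1 -> legal
(5,3): no bracket -> illegal
(5,4): no bracket -> illegal
(5,5): flips 2 -> legal
B mobility = 9
-- W to move --
(0,1): no bracket -> illegal
(0,2): flips 2 -> legal
(0,3): flips 1 -> legal
(1,3): flips 3 -> legal
(1,4): flips 1 -> legal
(2,4): flips 2 -> legal
(3,4): no bracket -> illegal
(4,2): flips 1 -> legal
(5,2): no bracket -> illegal
(5,3): flips 1 -> legal
(5,4): flips 1 -> legal
W mobility = 8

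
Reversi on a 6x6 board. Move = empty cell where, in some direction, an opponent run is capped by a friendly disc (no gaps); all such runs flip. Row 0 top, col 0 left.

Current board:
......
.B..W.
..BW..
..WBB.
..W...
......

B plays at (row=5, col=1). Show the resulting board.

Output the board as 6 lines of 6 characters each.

Answer: ......
.B..W.
..BW..
..WBB.
..B...
.B....

Derivation:
Place B at (5,1); scan 8 dirs for brackets.
Dir NW: first cell '.' (not opp) -> no flip
Dir N: first cell '.' (not opp) -> no flip
Dir NE: opp run (4,2) capped by B -> flip
Dir W: first cell '.' (not opp) -> no flip
Dir E: first cell '.' (not opp) -> no flip
Dir SW: edge -> no flip
Dir S: edge -> no flip
Dir SE: edge -> no flip
All flips: (4,2)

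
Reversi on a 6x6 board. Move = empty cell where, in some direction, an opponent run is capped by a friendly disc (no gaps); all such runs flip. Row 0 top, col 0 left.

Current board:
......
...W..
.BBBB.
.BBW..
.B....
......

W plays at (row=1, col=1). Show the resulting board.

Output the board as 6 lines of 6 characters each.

Place W at (1,1); scan 8 dirs for brackets.
Dir NW: first cell '.' (not opp) -> no flip
Dir N: first cell '.' (not opp) -> no flip
Dir NE: first cell '.' (not opp) -> no flip
Dir W: first cell '.' (not opp) -> no flip
Dir E: first cell '.' (not opp) -> no flip
Dir SW: first cell '.' (not opp) -> no flip
Dir S: opp run (2,1) (3,1) (4,1), next='.' -> no flip
Dir SE: opp run (2,2) capped by W -> flip
All flips: (2,2)

Answer: ......
.W.W..
.BWBB.
.BBW..
.B....
......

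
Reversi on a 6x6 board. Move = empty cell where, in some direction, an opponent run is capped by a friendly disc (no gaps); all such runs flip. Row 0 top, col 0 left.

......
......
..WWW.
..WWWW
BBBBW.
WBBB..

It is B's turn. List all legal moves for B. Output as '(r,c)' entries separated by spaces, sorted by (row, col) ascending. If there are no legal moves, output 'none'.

Answer: (1,2) (1,3) (1,4) (1,5) (2,1) (2,5) (4,5)

Derivation:
(1,1): no bracket -> illegal
(1,2): flips 2 -> legal
(1,3): flips 2 -> legal
(1,4): flips 2 -> legal
(1,5): flips 2 -> legal
(2,1): flips 1 -> legal
(2,5): flips 1 -> legal
(3,1): no bracket -> illegal
(4,5): flips 1 -> legal
(5,4): no bracket -> illegal
(5,5): no bracket -> illegal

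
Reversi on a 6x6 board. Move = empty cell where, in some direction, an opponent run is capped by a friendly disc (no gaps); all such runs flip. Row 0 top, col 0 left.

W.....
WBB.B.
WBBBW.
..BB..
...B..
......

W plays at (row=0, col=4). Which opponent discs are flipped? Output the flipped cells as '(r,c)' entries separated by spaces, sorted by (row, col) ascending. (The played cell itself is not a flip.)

Answer: (1,4)

Derivation:
Dir NW: edge -> no flip
Dir N: edge -> no flip
Dir NE: edge -> no flip
Dir W: first cell '.' (not opp) -> no flip
Dir E: first cell '.' (not opp) -> no flip
Dir SW: first cell '.' (not opp) -> no flip
Dir S: opp run (1,4) capped by W -> flip
Dir SE: first cell '.' (not opp) -> no flip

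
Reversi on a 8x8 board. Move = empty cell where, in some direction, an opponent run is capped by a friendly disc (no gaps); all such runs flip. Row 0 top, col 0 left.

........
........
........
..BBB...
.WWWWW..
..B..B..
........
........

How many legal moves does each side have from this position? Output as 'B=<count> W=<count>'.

-- B to move --
(3,0): flips 1 -> legal
(3,1): no bracket -> illegal
(3,5): flips 1 -> legal
(3,6): no bracket -> illegal
(4,0): no bracket -> illegal
(4,6): no bracket -> illegal
(5,0): flips 1 -> legal
(5,1): flips 1 -> legal
(5,3): flips 1 -> legal
(5,4): flips 2 -> legal
(5,6): flips 1 -> legal
B mobility = 7
-- W to move --
(2,1): flips 1 -> legal
(2,2): flips 2 -> legal
(2,3): flips 3 -> legal
(2,4): flips 2 -> legal
(2,5): flips 1 -> legal
(3,1): no bracket -> illegal
(3,5): no bracket -> illegal
(4,6): no bracket -> illegal
(5,1): no bracket -> illegal
(5,3): no bracket -> illegal
(5,4): no bracket -> illegal
(5,6): no bracket -> illegal
(6,1): flips 1 -> legal
(6,2): flips 1 -> legal
(6,3): flips 1 -> legal
(6,4): no bracket -> illegal
(6,5): flips 1 -> legal
(6,6): flips 1 -> legal
W mobility = 10

Answer: B=7 W=10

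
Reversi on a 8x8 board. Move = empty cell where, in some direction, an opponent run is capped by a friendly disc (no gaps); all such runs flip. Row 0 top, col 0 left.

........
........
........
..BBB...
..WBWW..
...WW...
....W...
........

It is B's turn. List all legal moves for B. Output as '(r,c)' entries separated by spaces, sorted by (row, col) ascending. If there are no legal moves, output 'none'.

(3,1): no bracket -> illegal
(3,5): no bracket -> illegal
(3,6): no bracket -> illegal
(4,1): flips 1 -> legal
(4,6): flips 2 -> legal
(5,1): flips 1 -> legal
(5,2): flips 1 -> legal
(5,5): flips 1 -> legal
(5,6): flips 1 -> legal
(6,2): no bracket -> illegal
(6,3): flips 1 -> legal
(6,5): flips 1 -> legal
(7,3): no bracket -> illegal
(7,4): flips 3 -> legal
(7,5): no bracket -> illegal

Answer: (4,1) (4,6) (5,1) (5,2) (5,5) (5,6) (6,3) (6,5) (7,4)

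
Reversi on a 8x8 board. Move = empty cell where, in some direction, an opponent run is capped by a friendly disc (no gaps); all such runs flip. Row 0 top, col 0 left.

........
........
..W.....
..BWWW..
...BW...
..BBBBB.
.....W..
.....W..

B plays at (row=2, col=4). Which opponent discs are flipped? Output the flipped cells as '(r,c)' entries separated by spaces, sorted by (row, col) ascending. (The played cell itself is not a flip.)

Dir NW: first cell '.' (not opp) -> no flip
Dir N: first cell '.' (not opp) -> no flip
Dir NE: first cell '.' (not opp) -> no flip
Dir W: first cell '.' (not opp) -> no flip
Dir E: first cell '.' (not opp) -> no flip
Dir SW: opp run (3,3), next='.' -> no flip
Dir S: opp run (3,4) (4,4) capped by B -> flip
Dir SE: opp run (3,5), next='.' -> no flip

Answer: (3,4) (4,4)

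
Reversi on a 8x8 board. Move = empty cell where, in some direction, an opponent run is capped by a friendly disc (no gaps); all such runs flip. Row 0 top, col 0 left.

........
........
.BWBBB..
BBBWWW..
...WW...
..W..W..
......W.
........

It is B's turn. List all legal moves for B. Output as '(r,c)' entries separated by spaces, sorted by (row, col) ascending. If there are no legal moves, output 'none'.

(1,1): no bracket -> illegal
(1,2): flips 1 -> legal
(1,3): flips 1 -> legal
(2,6): no bracket -> illegal
(3,6): flips 3 -> legal
(4,1): no bracket -> illegal
(4,2): flips 1 -> legal
(4,5): flips 2 -> legal
(4,6): flips 1 -> legal
(5,1): no bracket -> illegal
(5,3): flips 2 -> legal
(5,4): flips 3 -> legal
(5,6): no bracket -> illegal
(5,7): no bracket -> illegal
(6,1): flips 3 -> legal
(6,2): no bracket -> illegal
(6,3): no bracket -> illegal
(6,4): no bracket -> illegal
(6,5): no bracket -> illegal
(6,7): no bracket -> illegal
(7,5): no bracket -> illegal
(7,6): no bracket -> illegal
(7,7): no bracket -> illegal

Answer: (1,2) (1,3) (3,6) (4,2) (4,5) (4,6) (5,3) (5,4) (6,1)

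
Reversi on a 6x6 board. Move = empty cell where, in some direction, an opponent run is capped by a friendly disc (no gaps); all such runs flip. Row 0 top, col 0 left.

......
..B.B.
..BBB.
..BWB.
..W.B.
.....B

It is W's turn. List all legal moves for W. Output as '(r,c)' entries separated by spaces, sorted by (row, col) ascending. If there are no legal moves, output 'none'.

Answer: (0,2) (1,1) (1,3) (1,5) (3,1) (3,5)

Derivation:
(0,1): no bracket -> illegal
(0,2): flips 3 -> legal
(0,3): no bracket -> illegal
(0,4): no bracket -> illegal
(0,5): no bracket -> illegal
(1,1): flips 1 -> legal
(1,3): flips 1 -> legal
(1,5): flips 1 -> legal
(2,1): no bracket -> illegal
(2,5): no bracket -> illegal
(3,1): flips 1 -> legal
(3,5): flips 1 -> legal
(4,1): no bracket -> illegal
(4,3): no bracket -> illegal
(4,5): no bracket -> illegal
(5,3): no bracket -> illegal
(5,4): no bracket -> illegal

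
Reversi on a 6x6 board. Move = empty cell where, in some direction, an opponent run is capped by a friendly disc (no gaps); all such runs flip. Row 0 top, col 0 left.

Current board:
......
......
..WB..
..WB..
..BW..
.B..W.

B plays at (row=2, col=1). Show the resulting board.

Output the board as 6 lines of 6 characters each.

Answer: ......
......
.BBB..
..WB..
..BW..
.B..W.

Derivation:
Place B at (2,1); scan 8 dirs for brackets.
Dir NW: first cell '.' (not opp) -> no flip
Dir N: first cell '.' (not opp) -> no flip
Dir NE: first cell '.' (not opp) -> no flip
Dir W: first cell '.' (not opp) -> no flip
Dir E: opp run (2,2) capped by B -> flip
Dir SW: first cell '.' (not opp) -> no flip
Dir S: first cell '.' (not opp) -> no flip
Dir SE: opp run (3,2) (4,3) (5,4), next=edge -> no flip
All flips: (2,2)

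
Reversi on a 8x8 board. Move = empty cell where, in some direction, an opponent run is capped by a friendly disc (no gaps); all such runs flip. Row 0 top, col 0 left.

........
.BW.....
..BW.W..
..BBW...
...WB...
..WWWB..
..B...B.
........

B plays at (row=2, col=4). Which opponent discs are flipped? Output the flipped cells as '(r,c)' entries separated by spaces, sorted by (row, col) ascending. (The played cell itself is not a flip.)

Dir NW: first cell '.' (not opp) -> no flip
Dir N: first cell '.' (not opp) -> no flip
Dir NE: first cell '.' (not opp) -> no flip
Dir W: opp run (2,3) capped by B -> flip
Dir E: opp run (2,5), next='.' -> no flip
Dir SW: first cell 'B' (not opp) -> no flip
Dir S: opp run (3,4) capped by B -> flip
Dir SE: first cell '.' (not opp) -> no flip

Answer: (2,3) (3,4)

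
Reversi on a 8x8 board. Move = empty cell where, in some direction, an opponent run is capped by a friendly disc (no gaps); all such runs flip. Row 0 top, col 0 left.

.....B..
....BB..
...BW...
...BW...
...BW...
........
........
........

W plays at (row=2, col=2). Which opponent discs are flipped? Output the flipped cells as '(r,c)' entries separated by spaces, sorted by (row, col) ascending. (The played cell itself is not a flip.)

Dir NW: first cell '.' (not opp) -> no flip
Dir N: first cell '.' (not opp) -> no flip
Dir NE: first cell '.' (not opp) -> no flip
Dir W: first cell '.' (not opp) -> no flip
Dir E: opp run (2,3) capped by W -> flip
Dir SW: first cell '.' (not opp) -> no flip
Dir S: first cell '.' (not opp) -> no flip
Dir SE: opp run (3,3) capped by W -> flip

Answer: (2,3) (3,3)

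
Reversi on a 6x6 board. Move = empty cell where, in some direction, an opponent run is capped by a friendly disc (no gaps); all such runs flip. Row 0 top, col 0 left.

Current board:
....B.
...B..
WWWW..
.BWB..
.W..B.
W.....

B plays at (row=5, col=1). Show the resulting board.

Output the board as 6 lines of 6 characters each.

Place B at (5,1); scan 8 dirs for brackets.
Dir NW: first cell '.' (not opp) -> no flip
Dir N: opp run (4,1) capped by B -> flip
Dir NE: first cell '.' (not opp) -> no flip
Dir W: opp run (5,0), next=edge -> no flip
Dir E: first cell '.' (not opp) -> no flip
Dir SW: edge -> no flip
Dir S: edge -> no flip
Dir SE: edge -> no flip
All flips: (4,1)

Answer: ....B.
...B..
WWWW..
.BWB..
.B..B.
WB....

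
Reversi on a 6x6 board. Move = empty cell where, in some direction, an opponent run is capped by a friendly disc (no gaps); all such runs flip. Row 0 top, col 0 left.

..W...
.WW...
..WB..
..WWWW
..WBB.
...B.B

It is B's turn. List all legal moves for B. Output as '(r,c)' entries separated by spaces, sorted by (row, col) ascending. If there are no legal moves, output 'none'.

(0,0): flips 3 -> legal
(0,1): flips 1 -> legal
(0,3): no bracket -> illegal
(1,0): no bracket -> illegal
(1,3): no bracket -> illegal
(2,0): no bracket -> illegal
(2,1): flips 2 -> legal
(2,4): flips 1 -> legal
(2,5): flips 1 -> legal
(3,1): flips 1 -> legal
(4,1): flips 2 -> legal
(4,5): flips 1 -> legal
(5,1): no bracket -> illegal
(5,2): no bracket -> illegal

Answer: (0,0) (0,1) (2,1) (2,4) (2,5) (3,1) (4,1) (4,5)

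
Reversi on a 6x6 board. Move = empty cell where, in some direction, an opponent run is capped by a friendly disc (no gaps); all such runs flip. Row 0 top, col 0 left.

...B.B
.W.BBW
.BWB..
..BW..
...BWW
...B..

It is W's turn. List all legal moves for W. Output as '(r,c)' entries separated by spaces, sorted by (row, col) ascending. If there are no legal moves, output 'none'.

Answer: (0,4) (1,2) (2,0) (2,4) (3,1) (4,2)

Derivation:
(0,2): no bracket -> illegal
(0,4): flips 1 -> legal
(1,0): no bracket -> illegal
(1,2): flips 2 -> legal
(2,0): flips 1 -> legal
(2,4): flips 1 -> legal
(2,5): no bracket -> illegal
(3,0): no bracket -> illegal
(3,1): flips 2 -> legal
(3,4): no bracket -> illegal
(4,1): no bracket -> illegal
(4,2): flips 2 -> legal
(5,2): no bracket -> illegal
(5,4): no bracket -> illegal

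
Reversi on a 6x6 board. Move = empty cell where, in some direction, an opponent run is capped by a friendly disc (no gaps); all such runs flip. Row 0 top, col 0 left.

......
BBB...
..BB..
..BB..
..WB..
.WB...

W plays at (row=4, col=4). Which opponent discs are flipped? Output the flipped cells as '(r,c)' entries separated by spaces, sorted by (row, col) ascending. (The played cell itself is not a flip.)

Answer: (4,3)

Derivation:
Dir NW: opp run (3,3) (2,2) (1,1), next='.' -> no flip
Dir N: first cell '.' (not opp) -> no flip
Dir NE: first cell '.' (not opp) -> no flip
Dir W: opp run (4,3) capped by W -> flip
Dir E: first cell '.' (not opp) -> no flip
Dir SW: first cell '.' (not opp) -> no flip
Dir S: first cell '.' (not opp) -> no flip
Dir SE: first cell '.' (not opp) -> no flip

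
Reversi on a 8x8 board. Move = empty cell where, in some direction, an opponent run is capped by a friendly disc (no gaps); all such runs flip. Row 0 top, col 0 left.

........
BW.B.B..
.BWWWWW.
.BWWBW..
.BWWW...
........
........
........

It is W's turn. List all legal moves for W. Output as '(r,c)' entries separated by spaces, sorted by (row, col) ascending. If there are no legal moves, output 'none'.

(0,0): no bracket -> illegal
(0,1): no bracket -> illegal
(0,2): flips 1 -> legal
(0,3): flips 1 -> legal
(0,4): flips 2 -> legal
(0,5): flips 1 -> legal
(0,6): flips 1 -> legal
(1,2): no bracket -> illegal
(1,4): no bracket -> illegal
(1,6): no bracket -> illegal
(2,0): flips 2 -> legal
(3,0): flips 1 -> legal
(4,0): flips 2 -> legal
(4,5): flips 1 -> legal
(5,0): flips 1 -> legal
(5,1): flips 3 -> legal
(5,2): no bracket -> illegal

Answer: (0,2) (0,3) (0,4) (0,5) (0,6) (2,0) (3,0) (4,0) (4,5) (5,0) (5,1)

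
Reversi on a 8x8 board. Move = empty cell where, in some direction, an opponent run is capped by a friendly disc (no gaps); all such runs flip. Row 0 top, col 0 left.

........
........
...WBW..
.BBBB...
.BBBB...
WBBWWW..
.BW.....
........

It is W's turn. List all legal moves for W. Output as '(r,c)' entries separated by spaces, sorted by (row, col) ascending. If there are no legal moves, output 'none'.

Answer: (1,4) (2,0) (2,1) (2,2) (3,5) (4,0) (4,5) (6,0) (7,0) (7,2)

Derivation:
(1,3): no bracket -> illegal
(1,4): flips 3 -> legal
(1,5): no bracket -> illegal
(2,0): flips 2 -> legal
(2,1): flips 2 -> legal
(2,2): flips 5 -> legal
(3,0): no bracket -> illegal
(3,5): flips 1 -> legal
(4,0): flips 1 -> legal
(4,5): flips 1 -> legal
(6,0): flips 1 -> legal
(6,3): no bracket -> illegal
(7,0): flips 4 -> legal
(7,1): no bracket -> illegal
(7,2): flips 1 -> legal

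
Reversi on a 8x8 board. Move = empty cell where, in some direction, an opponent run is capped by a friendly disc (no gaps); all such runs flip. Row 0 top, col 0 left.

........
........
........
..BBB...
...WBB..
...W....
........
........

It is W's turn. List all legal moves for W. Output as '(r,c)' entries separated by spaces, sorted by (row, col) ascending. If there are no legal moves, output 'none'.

Answer: (2,1) (2,3) (2,5) (3,5) (4,6)

Derivation:
(2,1): flips 1 -> legal
(2,2): no bracket -> illegal
(2,3): flips 1 -> legal
(2,4): no bracket -> illegal
(2,5): flips 1 -> legal
(3,1): no bracket -> illegal
(3,5): flips 1 -> legal
(3,6): no bracket -> illegal
(4,1): no bracket -> illegal
(4,2): no bracket -> illegal
(4,6): flips 2 -> legal
(5,4): no bracket -> illegal
(5,5): no bracket -> illegal
(5,6): no bracket -> illegal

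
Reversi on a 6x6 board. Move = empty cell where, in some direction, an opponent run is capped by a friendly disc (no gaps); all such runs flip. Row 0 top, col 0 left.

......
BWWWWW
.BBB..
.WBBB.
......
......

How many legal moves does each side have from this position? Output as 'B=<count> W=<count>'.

Answer: B=9 W=7

Derivation:
-- B to move --
(0,0): flips 1 -> legal
(0,1): flips 2 -> legal
(0,2): flips 1 -> legal
(0,3): flips 2 -> legal
(0,4): flips 1 -> legal
(0,5): flips 1 -> legal
(2,0): no bracket -> illegal
(2,4): no bracket -> illegal
(2,5): no bracket -> illegal
(3,0): flips 1 -> legal
(4,0): flips 1 -> legal
(4,1): flips 1 -> legal
(4,2): no bracket -> illegal
B mobility = 9
-- W to move --
(0,0): no bracket -> illegal
(0,1): no bracket -> illegal
(2,0): no bracket -> illegal
(2,4): no bracket -> illegal
(2,5): no bracket -> illegal
(3,0): flips 1 -> legal
(3,5): flips 3 -> legal
(4,1): flips 2 -> legal
(4,2): flips 2 -> legal
(4,3): flips 2 -> legal
(4,4): flips 2 -> legal
(4,5): flips 2 -> legal
W mobility = 7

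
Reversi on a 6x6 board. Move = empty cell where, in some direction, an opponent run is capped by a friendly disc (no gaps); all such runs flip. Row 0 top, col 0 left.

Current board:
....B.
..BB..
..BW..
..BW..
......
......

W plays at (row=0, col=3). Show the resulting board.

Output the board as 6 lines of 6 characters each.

Place W at (0,3); scan 8 dirs for brackets.
Dir NW: edge -> no flip
Dir N: edge -> no flip
Dir NE: edge -> no flip
Dir W: first cell '.' (not opp) -> no flip
Dir E: opp run (0,4), next='.' -> no flip
Dir SW: opp run (1,2), next='.' -> no flip
Dir S: opp run (1,3) capped by W -> flip
Dir SE: first cell '.' (not opp) -> no flip
All flips: (1,3)

Answer: ...WB.
..BW..
..BW..
..BW..
......
......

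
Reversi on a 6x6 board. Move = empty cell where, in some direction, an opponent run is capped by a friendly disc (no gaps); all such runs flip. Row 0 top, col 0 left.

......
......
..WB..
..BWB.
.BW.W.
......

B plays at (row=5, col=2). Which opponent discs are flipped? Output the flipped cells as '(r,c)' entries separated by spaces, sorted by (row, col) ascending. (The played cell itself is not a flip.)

Answer: (4,2)

Derivation:
Dir NW: first cell 'B' (not opp) -> no flip
Dir N: opp run (4,2) capped by B -> flip
Dir NE: first cell '.' (not opp) -> no flip
Dir W: first cell '.' (not opp) -> no flip
Dir E: first cell '.' (not opp) -> no flip
Dir SW: edge -> no flip
Dir S: edge -> no flip
Dir SE: edge -> no flip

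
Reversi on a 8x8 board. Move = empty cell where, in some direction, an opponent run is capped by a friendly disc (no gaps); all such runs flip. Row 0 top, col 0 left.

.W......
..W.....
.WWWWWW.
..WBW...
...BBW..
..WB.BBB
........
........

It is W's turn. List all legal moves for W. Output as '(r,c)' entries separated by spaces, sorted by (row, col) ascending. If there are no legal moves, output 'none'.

Answer: (4,2) (5,4) (6,3) (6,5) (6,6) (6,7)

Derivation:
(3,5): no bracket -> illegal
(4,2): flips 3 -> legal
(4,6): no bracket -> illegal
(4,7): no bracket -> illegal
(5,4): flips 3 -> legal
(6,2): no bracket -> illegal
(6,3): flips 3 -> legal
(6,4): no bracket -> illegal
(6,5): flips 1 -> legal
(6,6): flips 3 -> legal
(6,7): flips 1 -> legal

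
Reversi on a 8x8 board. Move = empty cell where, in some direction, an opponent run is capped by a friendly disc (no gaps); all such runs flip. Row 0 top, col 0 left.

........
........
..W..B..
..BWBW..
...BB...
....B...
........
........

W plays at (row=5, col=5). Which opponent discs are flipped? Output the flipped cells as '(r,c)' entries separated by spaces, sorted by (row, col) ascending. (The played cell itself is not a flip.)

Dir NW: opp run (4,4) capped by W -> flip
Dir N: first cell '.' (not opp) -> no flip
Dir NE: first cell '.' (not opp) -> no flip
Dir W: opp run (5,4), next='.' -> no flip
Dir E: first cell '.' (not opp) -> no flip
Dir SW: first cell '.' (not opp) -> no flip
Dir S: first cell '.' (not opp) -> no flip
Dir SE: first cell '.' (not opp) -> no flip

Answer: (4,4)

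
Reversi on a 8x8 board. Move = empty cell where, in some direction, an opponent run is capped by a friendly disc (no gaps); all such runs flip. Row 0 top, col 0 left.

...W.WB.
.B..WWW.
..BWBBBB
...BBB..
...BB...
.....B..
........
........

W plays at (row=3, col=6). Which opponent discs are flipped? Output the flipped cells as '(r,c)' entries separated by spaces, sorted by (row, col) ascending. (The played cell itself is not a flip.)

Dir NW: opp run (2,5) capped by W -> flip
Dir N: opp run (2,6) capped by W -> flip
Dir NE: opp run (2,7), next=edge -> no flip
Dir W: opp run (3,5) (3,4) (3,3), next='.' -> no flip
Dir E: first cell '.' (not opp) -> no flip
Dir SW: first cell '.' (not opp) -> no flip
Dir S: first cell '.' (not opp) -> no flip
Dir SE: first cell '.' (not opp) -> no flip

Answer: (2,5) (2,6)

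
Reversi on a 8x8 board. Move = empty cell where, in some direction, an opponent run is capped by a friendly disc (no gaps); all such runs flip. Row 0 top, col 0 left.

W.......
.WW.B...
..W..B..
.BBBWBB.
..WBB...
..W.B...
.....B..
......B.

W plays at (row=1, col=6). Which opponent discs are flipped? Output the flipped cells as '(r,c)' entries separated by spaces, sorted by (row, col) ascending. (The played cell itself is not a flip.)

Dir NW: first cell '.' (not opp) -> no flip
Dir N: first cell '.' (not opp) -> no flip
Dir NE: first cell '.' (not opp) -> no flip
Dir W: first cell '.' (not opp) -> no flip
Dir E: first cell '.' (not opp) -> no flip
Dir SW: opp run (2,5) capped by W -> flip
Dir S: first cell '.' (not opp) -> no flip
Dir SE: first cell '.' (not opp) -> no flip

Answer: (2,5)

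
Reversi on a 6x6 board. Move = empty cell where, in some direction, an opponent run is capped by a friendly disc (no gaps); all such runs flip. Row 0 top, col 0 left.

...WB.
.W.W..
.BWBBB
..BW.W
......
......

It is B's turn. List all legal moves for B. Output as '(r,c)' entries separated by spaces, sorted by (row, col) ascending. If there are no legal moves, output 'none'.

(0,0): no bracket -> illegal
(0,1): flips 1 -> legal
(0,2): flips 2 -> legal
(1,0): no bracket -> illegal
(1,2): flips 1 -> legal
(1,4): no bracket -> illegal
(2,0): no bracket -> illegal
(3,1): flips 2 -> legal
(3,4): flips 1 -> legal
(4,2): flips 1 -> legal
(4,3): flips 1 -> legal
(4,4): no bracket -> illegal
(4,5): flips 1 -> legal

Answer: (0,1) (0,2) (1,2) (3,1) (3,4) (4,2) (4,3) (4,5)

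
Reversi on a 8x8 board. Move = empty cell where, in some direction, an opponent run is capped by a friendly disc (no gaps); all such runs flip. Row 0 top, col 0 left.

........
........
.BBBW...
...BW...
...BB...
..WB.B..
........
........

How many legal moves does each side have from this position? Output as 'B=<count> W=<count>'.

-- B to move --
(1,3): no bracket -> illegal
(1,4): flips 2 -> legal
(1,5): flips 1 -> legal
(2,5): flips 2 -> legal
(3,5): flips 1 -> legal
(4,1): no bracket -> illegal
(4,2): no bracket -> illegal
(4,5): flips 1 -> legal
(5,1): flips 1 -> legal
(6,1): flips 1 -> legal
(6,2): no bracket -> illegal
(6,3): no bracket -> illegal
B mobility = 7
-- W to move --
(1,0): no bracket -> illegal
(1,1): no bracket -> illegal
(1,2): flips 1 -> legal
(1,3): no bracket -> illegal
(1,4): no bracket -> illegal
(2,0): flips 3 -> legal
(3,0): no bracket -> illegal
(3,1): no bracket -> illegal
(3,2): flips 1 -> legal
(3,5): no bracket -> illegal
(4,2): flips 1 -> legal
(4,5): no bracket -> illegal
(4,6): no bracket -> illegal
(5,4): flips 2 -> legal
(5,6): no bracket -> illegal
(6,2): no bracket -> illegal
(6,3): no bracket -> illegal
(6,4): no bracket -> illegal
(6,5): no bracket -> illegal
(6,6): no bracket -> illegal
W mobility = 5

Answer: B=7 W=5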